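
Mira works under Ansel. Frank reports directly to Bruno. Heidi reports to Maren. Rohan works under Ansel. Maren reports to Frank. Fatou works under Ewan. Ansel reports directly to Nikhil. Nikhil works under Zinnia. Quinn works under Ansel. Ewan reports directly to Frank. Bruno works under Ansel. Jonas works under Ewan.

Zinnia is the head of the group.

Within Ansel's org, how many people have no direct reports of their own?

The people in Ansel's organization with no one reporting to them are Quinn, Rohan, Mira, Heidi, Jonas, Fatou. That is 6.

6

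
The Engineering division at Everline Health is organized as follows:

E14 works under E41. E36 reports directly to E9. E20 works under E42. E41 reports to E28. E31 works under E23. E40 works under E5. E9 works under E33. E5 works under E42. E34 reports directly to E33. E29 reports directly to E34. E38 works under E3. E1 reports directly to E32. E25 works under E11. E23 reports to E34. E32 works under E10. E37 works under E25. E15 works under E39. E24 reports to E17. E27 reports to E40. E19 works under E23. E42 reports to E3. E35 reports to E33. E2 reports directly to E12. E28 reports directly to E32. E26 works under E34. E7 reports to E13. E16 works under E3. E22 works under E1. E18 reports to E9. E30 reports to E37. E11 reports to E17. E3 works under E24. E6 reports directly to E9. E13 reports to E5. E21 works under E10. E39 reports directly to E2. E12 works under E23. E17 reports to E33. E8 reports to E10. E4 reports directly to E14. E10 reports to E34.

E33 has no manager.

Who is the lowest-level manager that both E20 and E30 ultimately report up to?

E20's chain of managers is E42, E3, E24, E17, E33. E30's chain of managers is E37, E25, E11, E17, E33. The first manager that appears in both chains is E17.

E17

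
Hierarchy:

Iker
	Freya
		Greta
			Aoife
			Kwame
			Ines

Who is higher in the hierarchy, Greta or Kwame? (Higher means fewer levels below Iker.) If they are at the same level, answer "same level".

Greta is 2 levels below Iker; Kwame is 3. Greta is higher.

Greta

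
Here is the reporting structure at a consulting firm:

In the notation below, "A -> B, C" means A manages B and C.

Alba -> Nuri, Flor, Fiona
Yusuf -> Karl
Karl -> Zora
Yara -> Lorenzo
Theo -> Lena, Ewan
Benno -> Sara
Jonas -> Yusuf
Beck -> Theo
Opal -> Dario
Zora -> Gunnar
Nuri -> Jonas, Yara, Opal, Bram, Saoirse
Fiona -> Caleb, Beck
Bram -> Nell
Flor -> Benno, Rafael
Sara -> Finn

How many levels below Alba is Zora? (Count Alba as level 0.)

Chain from Zora up to Alba: Zora → Karl → Yusuf → Jonas → Nuri → Alba. That is 5 steps up, so Zora is 5 levels below Alba.

5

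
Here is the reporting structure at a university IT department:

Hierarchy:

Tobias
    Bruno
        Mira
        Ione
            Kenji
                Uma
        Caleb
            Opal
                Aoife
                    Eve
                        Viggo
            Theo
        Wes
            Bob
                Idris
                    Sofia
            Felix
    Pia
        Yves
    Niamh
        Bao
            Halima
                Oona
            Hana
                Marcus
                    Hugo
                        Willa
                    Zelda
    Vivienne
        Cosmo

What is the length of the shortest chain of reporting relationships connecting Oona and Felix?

7

Oona is 4 levels below Tobias, and Felix is 3 levels below Tobias (their lowest common manager). The shortest path runs up from Oona to Tobias and back down to Felix: 4 + 3 = 7 links.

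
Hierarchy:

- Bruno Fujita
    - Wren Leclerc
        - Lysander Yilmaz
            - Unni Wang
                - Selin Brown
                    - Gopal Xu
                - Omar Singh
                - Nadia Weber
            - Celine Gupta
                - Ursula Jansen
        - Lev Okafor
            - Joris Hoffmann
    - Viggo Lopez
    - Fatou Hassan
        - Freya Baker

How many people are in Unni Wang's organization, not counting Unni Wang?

Unni Wang directly manages Selin Brown, Omar Singh, Nadia Weber. Under Selin Brown: Gopal Xu (1). Omar Singh has no reports. Nadia Weber has no reports. So Unni Wang's organization is 3 direct reports plus everyone under them: 2 + 1 + 1 = 4.

4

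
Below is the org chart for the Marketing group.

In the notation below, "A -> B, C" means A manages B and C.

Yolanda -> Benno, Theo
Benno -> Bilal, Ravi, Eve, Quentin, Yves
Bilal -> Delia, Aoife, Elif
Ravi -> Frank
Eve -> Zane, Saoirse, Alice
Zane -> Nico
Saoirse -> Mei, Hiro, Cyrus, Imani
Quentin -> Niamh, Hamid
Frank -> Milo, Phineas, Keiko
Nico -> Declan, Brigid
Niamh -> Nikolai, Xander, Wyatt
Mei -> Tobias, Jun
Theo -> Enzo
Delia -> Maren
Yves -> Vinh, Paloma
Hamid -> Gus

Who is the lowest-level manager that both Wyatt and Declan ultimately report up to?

Benno

Wyatt's chain of managers is Niamh, Quentin, Benno, Yolanda. Declan's chain of managers is Nico, Zane, Eve, Benno, Yolanda. The first manager that appears in both chains is Benno.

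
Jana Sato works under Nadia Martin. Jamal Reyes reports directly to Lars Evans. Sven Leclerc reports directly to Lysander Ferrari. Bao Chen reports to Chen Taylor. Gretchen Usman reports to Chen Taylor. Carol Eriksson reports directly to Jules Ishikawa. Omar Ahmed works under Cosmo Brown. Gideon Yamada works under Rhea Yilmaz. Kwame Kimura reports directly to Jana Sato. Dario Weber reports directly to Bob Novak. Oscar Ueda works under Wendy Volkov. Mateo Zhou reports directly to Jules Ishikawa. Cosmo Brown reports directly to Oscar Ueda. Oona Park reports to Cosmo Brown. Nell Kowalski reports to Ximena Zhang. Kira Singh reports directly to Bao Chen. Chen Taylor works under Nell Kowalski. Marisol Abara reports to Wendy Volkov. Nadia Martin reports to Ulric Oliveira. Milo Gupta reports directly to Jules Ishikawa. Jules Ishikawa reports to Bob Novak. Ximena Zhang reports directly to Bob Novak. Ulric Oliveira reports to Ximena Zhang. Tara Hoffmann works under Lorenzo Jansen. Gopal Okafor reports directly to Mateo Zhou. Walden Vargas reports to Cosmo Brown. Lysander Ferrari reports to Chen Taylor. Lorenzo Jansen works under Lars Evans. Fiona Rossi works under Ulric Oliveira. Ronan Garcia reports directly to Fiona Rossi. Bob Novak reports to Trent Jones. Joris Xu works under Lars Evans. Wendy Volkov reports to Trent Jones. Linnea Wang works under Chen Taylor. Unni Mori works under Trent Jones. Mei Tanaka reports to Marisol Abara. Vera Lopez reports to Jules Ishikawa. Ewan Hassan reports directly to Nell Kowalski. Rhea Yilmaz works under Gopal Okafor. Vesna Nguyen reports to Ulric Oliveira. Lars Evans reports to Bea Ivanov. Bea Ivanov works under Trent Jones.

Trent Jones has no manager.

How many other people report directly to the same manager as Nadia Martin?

2

Nadia Martin reports to Ulric Oliveira. Ulric Oliveira's other direct reports are Fiona Rossi, Vesna Nguyen — 2 peers.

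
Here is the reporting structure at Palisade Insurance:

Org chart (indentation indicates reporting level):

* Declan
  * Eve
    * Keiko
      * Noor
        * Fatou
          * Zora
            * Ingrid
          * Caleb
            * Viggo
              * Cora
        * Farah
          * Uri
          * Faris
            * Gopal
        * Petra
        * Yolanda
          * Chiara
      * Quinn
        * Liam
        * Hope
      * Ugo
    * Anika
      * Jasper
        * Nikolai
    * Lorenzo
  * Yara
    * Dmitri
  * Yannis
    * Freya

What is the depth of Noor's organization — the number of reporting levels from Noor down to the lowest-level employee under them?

4

The longest chain under Noor runs Noor → Fatou → Caleb → Viggo → Cora, which is 4 levels below Noor.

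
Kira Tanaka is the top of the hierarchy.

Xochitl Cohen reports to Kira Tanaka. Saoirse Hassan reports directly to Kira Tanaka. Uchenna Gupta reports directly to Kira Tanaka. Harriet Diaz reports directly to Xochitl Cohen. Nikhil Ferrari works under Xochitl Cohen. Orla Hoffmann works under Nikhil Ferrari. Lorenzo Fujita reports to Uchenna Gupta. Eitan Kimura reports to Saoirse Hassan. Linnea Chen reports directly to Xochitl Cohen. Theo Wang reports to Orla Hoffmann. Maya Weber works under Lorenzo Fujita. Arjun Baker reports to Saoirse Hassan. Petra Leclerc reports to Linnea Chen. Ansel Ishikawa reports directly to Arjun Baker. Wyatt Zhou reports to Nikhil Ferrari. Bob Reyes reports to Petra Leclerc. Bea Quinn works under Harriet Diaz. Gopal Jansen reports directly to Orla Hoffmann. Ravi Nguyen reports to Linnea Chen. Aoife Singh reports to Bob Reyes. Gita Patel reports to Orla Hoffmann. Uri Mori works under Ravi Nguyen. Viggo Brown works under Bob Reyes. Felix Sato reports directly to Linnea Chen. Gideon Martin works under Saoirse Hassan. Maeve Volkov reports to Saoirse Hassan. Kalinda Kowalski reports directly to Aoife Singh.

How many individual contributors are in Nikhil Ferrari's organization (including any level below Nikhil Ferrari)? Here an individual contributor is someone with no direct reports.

4

The people in Nikhil Ferrari's organization with no one reporting to them are Wyatt Zhou, Gita Patel, Gopal Jansen, Theo Wang. That is 4.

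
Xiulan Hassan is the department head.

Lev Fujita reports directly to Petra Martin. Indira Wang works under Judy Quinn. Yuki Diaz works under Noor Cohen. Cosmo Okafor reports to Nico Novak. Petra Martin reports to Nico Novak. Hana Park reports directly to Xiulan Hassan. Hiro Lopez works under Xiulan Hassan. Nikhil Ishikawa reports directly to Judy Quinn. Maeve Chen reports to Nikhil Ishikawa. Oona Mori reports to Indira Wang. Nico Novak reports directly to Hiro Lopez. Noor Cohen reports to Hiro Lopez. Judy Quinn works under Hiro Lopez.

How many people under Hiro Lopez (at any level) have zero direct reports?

The people in Hiro Lopez's organization with no one reporting to them are Cosmo Okafor, Lev Fujita, Oona Mori, Maeve Chen, Yuki Diaz. That is 5.

5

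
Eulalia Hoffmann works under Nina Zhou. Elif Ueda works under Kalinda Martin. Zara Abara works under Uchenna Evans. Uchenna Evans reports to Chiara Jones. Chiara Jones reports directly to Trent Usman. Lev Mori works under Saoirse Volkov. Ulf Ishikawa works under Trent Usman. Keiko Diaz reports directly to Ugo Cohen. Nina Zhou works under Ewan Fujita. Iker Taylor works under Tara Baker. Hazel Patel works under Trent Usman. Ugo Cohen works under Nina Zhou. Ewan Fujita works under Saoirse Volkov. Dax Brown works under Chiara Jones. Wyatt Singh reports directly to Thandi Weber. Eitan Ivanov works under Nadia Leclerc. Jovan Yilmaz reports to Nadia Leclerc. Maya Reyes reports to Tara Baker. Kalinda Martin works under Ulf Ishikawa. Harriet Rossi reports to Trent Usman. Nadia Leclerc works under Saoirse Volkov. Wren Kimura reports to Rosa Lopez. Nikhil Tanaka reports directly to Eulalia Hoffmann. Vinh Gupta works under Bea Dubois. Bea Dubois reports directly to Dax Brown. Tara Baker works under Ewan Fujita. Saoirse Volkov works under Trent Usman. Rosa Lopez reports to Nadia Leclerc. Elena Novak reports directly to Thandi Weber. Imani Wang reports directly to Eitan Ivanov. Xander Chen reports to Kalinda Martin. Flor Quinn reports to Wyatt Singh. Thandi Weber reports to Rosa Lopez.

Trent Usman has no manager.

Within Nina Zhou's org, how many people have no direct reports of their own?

The people in Nina Zhou's organization with no one reporting to them are Nikhil Tanaka, Keiko Diaz. That is 2.

2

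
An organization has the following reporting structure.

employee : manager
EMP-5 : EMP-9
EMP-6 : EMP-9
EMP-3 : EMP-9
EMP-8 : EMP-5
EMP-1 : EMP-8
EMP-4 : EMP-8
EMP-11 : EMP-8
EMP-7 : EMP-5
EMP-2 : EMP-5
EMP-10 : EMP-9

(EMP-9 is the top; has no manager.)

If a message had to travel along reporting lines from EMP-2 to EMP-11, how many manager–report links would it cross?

3

EMP-2 is 1 level below EMP-5, and EMP-11 is 2 levels below EMP-5 (their lowest common manager). The shortest path runs up from EMP-2 to EMP-5 and back down to EMP-11: 1 + 2 = 3 links.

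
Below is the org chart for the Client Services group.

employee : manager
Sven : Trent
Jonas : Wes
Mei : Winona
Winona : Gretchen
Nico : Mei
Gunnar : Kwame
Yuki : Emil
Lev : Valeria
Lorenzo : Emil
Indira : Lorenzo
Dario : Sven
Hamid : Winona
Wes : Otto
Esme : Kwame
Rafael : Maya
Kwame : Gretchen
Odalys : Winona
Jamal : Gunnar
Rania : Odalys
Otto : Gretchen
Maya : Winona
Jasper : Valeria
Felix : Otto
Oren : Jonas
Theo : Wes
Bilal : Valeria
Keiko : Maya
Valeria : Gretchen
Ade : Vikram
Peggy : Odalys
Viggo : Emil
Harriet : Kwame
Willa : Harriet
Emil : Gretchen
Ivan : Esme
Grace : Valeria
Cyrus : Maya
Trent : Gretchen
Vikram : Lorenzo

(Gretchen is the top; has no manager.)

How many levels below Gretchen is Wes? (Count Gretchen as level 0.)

2

Chain from Wes up to Gretchen: Wes → Otto → Gretchen. That is 2 steps up, so Wes is 2 levels below Gretchen.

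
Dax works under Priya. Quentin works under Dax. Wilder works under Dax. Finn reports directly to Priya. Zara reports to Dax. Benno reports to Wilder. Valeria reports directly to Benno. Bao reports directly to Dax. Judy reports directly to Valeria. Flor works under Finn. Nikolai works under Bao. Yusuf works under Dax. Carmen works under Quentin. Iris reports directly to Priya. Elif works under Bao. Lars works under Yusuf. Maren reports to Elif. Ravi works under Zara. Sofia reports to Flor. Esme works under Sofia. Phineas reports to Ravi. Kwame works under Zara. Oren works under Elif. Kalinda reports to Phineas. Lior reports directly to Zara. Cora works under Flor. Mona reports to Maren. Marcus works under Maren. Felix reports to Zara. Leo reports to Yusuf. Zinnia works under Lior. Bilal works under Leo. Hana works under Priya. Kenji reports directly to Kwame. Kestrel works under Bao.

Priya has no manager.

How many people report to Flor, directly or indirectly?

3

Flor directly manages Sofia, Cora. Under Sofia: Esme (1). Cora has no reports. So Flor's organization is 2 direct reports plus everyone under them: 2 + 1 = 3.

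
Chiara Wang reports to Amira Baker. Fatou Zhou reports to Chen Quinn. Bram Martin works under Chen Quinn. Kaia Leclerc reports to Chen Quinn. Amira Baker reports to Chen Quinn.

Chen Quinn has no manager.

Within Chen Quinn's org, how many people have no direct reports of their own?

The people in Chen Quinn's organization with no one reporting to them are Fatou Zhou, Chiara Wang, Bram Martin, Kaia Leclerc. That is 4.

4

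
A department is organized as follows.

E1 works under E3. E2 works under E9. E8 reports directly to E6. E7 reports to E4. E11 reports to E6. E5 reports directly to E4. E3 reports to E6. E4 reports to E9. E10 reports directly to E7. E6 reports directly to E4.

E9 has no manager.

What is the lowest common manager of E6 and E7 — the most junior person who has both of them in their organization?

E4

E6's chain of managers is E4, E9. E7's chain of managers is E4, E9. The first manager that appears in both chains is E4.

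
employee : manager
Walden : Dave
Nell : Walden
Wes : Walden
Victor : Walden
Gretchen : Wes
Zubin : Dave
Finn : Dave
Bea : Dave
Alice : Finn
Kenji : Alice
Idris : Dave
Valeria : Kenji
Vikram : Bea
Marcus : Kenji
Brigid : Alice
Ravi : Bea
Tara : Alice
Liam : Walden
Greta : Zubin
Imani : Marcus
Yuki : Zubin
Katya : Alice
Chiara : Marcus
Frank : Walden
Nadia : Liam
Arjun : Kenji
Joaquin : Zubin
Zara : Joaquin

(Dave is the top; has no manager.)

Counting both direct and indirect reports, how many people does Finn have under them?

10

Finn directly manages Alice. Under Alice: Katya, Tara, Brigid, Kenji, Arjun, Marcus, Chiara, Imani, Valeria (9). That's 10 in total.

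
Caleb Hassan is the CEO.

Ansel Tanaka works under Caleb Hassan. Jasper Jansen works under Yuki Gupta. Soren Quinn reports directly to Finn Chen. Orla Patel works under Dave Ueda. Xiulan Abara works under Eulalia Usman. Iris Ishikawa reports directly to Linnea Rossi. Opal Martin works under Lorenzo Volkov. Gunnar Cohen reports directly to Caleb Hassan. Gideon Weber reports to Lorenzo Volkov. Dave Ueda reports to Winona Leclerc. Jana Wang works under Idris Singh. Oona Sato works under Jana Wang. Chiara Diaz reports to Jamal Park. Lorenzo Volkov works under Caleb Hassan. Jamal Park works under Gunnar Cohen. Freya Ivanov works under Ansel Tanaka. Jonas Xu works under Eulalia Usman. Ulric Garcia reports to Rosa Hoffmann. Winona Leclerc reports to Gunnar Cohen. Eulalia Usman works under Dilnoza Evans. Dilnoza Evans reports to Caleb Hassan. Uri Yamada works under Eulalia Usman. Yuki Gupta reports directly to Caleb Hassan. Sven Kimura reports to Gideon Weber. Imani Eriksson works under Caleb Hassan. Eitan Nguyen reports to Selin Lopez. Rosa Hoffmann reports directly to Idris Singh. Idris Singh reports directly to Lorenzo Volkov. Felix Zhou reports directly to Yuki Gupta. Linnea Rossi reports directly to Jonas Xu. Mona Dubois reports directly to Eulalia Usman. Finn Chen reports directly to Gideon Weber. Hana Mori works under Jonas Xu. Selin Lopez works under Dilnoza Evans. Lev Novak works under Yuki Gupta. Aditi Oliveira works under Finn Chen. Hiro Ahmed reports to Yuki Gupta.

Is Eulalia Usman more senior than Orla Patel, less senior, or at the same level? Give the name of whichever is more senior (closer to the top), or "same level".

Eulalia Usman

Eulalia Usman is 2 levels below Caleb Hassan; Orla Patel is 4. Eulalia Usman is higher.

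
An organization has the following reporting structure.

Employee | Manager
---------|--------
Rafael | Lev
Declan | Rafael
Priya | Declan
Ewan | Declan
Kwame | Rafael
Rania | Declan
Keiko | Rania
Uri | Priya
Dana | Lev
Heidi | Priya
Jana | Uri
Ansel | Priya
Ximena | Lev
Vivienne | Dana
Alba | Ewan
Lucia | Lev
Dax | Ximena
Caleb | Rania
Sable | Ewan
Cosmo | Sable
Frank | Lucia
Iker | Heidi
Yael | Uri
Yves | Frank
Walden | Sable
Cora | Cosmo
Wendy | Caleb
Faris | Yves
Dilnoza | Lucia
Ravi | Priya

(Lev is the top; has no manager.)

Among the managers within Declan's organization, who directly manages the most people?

Direct-report counts within Declan's organization: Declan has 3; Rania has 2; Caleb has 1; Ewan has 2; Sable has 2; Cosmo has 1; Priya has 4; Heidi has 1; Uri has 2. The largest is 4, held by Priya.

Priya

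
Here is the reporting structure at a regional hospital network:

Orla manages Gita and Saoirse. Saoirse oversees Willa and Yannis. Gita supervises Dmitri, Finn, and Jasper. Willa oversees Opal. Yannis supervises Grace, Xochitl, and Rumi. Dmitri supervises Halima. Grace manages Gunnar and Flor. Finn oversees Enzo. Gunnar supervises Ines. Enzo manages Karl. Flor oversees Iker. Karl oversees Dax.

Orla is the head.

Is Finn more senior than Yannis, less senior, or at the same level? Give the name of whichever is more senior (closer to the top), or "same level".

same level

Both Finn and Yannis are 2 levels below Orla.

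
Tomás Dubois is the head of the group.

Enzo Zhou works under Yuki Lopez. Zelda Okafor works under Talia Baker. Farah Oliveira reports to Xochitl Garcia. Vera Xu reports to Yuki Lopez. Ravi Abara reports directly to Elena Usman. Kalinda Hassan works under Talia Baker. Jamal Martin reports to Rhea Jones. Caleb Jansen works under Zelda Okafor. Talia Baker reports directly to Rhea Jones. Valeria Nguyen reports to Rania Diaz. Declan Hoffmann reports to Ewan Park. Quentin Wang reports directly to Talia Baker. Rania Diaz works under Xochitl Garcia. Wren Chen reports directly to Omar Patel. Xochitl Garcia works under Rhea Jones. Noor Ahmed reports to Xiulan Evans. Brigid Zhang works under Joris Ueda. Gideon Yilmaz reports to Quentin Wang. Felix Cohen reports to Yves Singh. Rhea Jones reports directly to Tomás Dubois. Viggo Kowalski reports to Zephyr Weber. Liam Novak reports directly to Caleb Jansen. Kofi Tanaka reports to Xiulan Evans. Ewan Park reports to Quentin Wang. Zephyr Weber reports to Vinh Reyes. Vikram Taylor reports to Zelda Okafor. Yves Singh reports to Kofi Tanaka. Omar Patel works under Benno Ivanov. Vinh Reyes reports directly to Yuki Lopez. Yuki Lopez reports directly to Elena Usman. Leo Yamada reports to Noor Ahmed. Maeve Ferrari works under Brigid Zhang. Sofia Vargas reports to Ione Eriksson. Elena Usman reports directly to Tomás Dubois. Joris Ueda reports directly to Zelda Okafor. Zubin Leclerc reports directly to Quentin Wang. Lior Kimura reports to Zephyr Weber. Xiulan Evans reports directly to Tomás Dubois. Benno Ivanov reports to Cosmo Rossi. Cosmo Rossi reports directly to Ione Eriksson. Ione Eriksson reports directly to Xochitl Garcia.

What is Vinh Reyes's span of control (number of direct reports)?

1

Vinh Reyes directly manages Zephyr Weber. That is 1 direct report.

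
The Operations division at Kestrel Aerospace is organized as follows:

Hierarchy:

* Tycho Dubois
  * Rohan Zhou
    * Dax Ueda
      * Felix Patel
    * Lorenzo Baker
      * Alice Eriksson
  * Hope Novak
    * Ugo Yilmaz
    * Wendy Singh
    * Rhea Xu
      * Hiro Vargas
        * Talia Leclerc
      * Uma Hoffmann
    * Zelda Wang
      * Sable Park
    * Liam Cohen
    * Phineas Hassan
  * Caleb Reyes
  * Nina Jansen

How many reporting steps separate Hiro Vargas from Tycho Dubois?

3

Chain from Hiro Vargas up to Tycho Dubois: Hiro Vargas → Rhea Xu → Hope Novak → Tycho Dubois. That is 3 steps up, so Hiro Vargas is 3 levels below Tycho Dubois.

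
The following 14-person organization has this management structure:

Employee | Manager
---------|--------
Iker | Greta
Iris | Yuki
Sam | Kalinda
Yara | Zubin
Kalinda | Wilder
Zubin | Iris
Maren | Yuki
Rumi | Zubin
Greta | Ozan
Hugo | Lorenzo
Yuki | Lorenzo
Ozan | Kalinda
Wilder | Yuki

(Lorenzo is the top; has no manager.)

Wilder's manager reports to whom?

Lorenzo

Wilder reports to Yuki, and Yuki reports to Lorenzo. So Wilder's skip-level manager is Lorenzo.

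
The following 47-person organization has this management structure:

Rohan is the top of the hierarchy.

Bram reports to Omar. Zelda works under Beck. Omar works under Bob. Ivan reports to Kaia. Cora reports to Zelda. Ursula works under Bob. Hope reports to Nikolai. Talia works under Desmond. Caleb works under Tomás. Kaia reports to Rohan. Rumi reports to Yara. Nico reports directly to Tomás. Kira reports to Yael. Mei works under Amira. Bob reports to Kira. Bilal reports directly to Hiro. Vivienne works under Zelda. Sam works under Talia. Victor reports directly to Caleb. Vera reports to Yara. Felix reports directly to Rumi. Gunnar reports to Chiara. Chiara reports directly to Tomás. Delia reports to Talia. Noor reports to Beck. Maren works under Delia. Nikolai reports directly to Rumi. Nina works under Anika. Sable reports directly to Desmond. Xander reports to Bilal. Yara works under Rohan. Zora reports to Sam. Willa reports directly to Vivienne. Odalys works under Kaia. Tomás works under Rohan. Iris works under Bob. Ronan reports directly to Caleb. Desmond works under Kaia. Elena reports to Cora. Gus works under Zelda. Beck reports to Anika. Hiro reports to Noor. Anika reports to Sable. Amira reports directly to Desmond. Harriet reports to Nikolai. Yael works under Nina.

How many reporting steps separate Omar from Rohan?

Chain from Omar up to Rohan: Omar → Bob → Kira → Yael → Nina → Anika → Sable → Desmond → Kaia → Rohan. That is 9 steps up, so Omar is 9 levels below Rohan.

9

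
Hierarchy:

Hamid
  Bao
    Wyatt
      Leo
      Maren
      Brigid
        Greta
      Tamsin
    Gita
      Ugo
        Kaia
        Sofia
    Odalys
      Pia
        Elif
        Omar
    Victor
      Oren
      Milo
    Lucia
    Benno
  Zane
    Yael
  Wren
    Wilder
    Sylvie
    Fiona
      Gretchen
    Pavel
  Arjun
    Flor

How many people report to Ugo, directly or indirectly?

Ugo directly manages Kaia, Sofia. Kaia has no reports. Sofia has no reports. So Ugo's organization is 2 direct reports plus everyone under them: 1 + 1 = 2.

2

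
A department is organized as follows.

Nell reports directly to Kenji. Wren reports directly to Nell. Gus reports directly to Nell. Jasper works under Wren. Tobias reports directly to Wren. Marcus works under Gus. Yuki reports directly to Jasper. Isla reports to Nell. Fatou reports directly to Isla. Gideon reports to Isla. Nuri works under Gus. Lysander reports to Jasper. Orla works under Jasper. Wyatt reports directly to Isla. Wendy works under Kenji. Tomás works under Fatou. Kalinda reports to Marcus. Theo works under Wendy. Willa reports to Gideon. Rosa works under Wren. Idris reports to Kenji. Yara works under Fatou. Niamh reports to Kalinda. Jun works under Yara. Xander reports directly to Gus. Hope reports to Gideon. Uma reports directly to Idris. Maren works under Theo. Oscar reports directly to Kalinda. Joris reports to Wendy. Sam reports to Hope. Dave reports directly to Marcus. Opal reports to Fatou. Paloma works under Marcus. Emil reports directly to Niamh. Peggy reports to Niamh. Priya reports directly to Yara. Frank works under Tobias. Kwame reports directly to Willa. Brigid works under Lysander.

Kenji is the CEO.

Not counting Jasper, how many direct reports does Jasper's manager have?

Jasper reports to Wren. Wren's other direct reports are Tobias, Rosa — 2 peers.

2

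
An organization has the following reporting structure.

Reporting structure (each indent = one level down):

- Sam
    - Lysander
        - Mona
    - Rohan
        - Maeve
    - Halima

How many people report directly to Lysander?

Lysander directly manages Mona. That is 1 direct report.

1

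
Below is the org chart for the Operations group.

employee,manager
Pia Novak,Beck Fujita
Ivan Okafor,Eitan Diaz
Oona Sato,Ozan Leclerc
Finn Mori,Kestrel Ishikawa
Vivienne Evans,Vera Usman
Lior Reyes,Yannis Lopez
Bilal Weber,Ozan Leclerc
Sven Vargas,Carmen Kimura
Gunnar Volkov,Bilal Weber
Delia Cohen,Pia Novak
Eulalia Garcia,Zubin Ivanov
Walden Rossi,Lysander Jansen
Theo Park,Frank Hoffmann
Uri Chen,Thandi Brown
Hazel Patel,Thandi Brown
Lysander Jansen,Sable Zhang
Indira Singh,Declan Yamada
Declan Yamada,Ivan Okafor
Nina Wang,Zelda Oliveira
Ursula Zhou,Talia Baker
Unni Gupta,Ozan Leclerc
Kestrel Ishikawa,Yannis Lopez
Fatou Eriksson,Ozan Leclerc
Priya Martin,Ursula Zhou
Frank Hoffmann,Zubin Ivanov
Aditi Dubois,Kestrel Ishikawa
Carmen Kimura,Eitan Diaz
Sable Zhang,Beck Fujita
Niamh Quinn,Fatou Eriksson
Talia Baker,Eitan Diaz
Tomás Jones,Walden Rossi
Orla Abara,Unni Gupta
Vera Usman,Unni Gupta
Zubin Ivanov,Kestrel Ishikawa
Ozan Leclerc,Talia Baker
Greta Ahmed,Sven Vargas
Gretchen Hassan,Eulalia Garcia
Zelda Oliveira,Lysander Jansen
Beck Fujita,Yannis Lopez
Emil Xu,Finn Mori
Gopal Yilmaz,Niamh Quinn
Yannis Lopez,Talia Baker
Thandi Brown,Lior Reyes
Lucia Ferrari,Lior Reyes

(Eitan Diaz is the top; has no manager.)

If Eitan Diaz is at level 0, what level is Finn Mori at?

4

Chain from Finn Mori up to Eitan Diaz: Finn Mori → Kestrel Ishikawa → Yannis Lopez → Talia Baker → Eitan Diaz. That is 4 steps up, so Finn Mori is 4 levels below Eitan Diaz.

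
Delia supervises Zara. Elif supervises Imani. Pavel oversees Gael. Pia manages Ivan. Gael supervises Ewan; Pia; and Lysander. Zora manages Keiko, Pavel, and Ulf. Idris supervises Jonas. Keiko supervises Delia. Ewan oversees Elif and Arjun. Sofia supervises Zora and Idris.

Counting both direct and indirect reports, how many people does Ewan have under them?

3

Ewan directly manages Elif, Arjun. Under Elif: Imani (1). Arjun has no reports. So Ewan's organization is 2 direct reports plus everyone under them: 2 + 1 = 3.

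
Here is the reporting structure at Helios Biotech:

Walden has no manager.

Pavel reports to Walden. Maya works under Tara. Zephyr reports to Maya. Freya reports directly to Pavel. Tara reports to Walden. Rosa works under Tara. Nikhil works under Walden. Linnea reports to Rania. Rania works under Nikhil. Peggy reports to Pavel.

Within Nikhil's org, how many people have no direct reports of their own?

1

The only person in Nikhil's organization with no one reporting to them is Linnea. That is 1.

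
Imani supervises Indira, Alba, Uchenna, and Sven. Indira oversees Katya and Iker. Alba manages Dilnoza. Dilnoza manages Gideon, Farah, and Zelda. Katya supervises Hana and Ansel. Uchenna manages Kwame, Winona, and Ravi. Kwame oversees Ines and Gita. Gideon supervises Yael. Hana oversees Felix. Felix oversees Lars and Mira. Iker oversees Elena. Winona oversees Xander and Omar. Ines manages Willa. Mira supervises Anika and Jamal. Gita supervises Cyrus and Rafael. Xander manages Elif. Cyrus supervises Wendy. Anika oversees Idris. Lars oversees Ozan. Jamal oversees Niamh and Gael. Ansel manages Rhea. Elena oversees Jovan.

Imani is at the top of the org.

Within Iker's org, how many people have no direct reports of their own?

The only person in Iker's organization with no one reporting to them is Jovan. That is 1.

1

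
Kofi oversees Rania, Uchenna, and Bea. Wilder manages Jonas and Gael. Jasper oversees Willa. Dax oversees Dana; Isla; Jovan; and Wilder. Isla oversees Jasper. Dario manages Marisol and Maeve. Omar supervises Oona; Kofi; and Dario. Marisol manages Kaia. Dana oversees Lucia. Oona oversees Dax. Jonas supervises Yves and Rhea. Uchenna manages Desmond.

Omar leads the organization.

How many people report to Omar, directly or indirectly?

22

Omar directly manages Oona, Kofi, Dario. Under Oona: Dax, Jovan, Dana, Lucia, Isla, Jasper, Willa, Wilder, Gael, Jonas, Rhea, Yves (12). Under Kofi: Bea, Uchenna, Desmond, Rania (4). Under Dario: Maeve, Marisol, Kaia (3). So Omar's organization is 3 direct reports plus everyone under them: 13 + 5 + 4 = 22.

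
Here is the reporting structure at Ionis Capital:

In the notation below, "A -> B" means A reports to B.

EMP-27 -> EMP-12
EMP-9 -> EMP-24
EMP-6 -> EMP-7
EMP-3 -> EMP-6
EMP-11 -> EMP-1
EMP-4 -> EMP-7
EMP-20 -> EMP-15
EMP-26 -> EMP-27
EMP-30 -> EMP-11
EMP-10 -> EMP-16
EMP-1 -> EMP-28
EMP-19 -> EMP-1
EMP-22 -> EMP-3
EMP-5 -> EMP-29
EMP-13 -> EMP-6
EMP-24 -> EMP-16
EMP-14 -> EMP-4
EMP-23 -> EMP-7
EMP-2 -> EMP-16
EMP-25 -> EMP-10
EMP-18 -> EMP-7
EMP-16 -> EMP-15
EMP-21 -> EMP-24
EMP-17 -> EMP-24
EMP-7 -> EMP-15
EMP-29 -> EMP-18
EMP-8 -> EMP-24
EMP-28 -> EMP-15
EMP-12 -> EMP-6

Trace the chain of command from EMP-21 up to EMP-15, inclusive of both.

EMP-21 -> EMP-24 -> EMP-16 -> EMP-15

EMP-21 reports to EMP-24. EMP-24 reports to EMP-16. EMP-16 reports to EMP-15. EMP-15 is at the top.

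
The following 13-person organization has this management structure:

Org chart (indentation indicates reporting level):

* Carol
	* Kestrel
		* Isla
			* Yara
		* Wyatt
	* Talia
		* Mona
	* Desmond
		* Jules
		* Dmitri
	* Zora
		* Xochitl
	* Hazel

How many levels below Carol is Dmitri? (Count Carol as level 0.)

Chain from Dmitri up to Carol: Dmitri → Desmond → Carol. That is 2 steps up, so Dmitri is 2 levels below Carol.

2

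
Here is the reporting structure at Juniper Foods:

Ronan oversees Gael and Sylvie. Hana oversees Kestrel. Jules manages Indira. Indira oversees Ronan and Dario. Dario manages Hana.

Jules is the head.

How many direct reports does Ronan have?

Ronan directly manages Gael, Sylvie. That is 2 direct reports.

2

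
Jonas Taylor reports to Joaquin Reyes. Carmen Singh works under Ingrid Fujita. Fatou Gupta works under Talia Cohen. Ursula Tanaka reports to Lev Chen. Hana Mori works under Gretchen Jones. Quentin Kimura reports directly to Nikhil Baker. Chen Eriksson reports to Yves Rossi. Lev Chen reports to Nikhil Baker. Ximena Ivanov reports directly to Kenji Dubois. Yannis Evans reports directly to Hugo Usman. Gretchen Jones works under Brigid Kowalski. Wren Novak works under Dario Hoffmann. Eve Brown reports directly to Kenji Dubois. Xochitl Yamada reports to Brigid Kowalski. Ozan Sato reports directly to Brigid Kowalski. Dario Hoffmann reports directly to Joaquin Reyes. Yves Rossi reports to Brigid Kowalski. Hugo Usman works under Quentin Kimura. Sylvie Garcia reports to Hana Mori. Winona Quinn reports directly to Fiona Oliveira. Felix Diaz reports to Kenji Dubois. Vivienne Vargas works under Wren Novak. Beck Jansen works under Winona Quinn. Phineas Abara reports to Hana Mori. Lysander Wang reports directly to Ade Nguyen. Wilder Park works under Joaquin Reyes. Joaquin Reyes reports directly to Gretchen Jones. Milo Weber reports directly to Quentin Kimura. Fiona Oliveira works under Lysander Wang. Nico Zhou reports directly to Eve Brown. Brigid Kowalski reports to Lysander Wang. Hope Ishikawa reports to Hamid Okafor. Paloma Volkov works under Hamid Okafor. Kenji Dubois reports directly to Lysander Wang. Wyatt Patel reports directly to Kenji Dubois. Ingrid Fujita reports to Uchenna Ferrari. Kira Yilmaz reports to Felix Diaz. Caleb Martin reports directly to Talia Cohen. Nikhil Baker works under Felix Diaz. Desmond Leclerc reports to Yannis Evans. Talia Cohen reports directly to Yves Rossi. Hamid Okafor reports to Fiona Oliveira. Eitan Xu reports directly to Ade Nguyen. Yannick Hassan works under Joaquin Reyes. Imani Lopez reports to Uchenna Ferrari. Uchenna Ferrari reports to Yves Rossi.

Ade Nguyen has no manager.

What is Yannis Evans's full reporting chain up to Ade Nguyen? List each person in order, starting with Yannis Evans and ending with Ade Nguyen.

Yannis Evans -> Hugo Usman -> Quentin Kimura -> Nikhil Baker -> Felix Diaz -> Kenji Dubois -> Lysander Wang -> Ade Nguyen

Yannis Evans reports to Hugo Usman. Hugo Usman reports to Quentin Kimura. Quentin Kimura reports to Nikhil Baker. Nikhil Baker reports to Felix Diaz. Felix Diaz reports to Kenji Dubois. Kenji Dubois reports to Lysander Wang. Lysander Wang reports to Ade Nguyen. Ade Nguyen is at the top.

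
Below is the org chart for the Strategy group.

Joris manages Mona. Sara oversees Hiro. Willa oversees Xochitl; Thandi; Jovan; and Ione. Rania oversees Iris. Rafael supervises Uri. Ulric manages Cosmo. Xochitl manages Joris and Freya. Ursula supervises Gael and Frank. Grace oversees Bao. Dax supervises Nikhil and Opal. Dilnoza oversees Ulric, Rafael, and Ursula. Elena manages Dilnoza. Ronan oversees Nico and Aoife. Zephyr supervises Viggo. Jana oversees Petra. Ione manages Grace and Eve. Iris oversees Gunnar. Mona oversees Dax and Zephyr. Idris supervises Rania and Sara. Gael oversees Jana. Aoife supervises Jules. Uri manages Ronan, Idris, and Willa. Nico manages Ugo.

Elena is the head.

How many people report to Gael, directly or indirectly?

2

Gael directly manages Jana. Under Jana: Petra (1). That's 2 in total.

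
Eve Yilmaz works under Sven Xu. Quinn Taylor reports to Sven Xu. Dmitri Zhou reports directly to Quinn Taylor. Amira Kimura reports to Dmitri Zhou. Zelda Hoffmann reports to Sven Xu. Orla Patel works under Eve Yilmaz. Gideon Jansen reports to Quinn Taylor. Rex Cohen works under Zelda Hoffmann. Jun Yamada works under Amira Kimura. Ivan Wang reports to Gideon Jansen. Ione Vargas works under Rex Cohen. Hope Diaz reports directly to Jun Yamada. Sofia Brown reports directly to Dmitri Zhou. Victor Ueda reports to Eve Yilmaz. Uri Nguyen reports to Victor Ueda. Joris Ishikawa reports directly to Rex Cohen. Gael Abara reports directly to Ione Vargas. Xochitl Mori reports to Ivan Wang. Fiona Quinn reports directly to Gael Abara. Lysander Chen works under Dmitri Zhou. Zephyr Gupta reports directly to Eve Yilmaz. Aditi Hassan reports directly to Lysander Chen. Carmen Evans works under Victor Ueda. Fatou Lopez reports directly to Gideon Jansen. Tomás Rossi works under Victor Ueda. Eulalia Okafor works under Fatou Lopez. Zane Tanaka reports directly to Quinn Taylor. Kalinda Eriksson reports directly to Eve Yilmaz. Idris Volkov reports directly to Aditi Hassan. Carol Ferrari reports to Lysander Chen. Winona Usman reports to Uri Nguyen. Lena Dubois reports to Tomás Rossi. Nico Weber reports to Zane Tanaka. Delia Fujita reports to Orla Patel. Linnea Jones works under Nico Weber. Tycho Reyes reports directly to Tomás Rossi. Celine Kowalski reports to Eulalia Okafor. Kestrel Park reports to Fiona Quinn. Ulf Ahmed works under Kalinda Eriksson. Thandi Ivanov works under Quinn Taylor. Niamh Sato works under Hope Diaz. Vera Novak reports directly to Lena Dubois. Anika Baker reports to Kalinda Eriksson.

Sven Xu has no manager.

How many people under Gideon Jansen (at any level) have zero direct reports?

The people in Gideon Jansen's organization with no one reporting to them are Celine Kowalski, Xochitl Mori. That is 2.

2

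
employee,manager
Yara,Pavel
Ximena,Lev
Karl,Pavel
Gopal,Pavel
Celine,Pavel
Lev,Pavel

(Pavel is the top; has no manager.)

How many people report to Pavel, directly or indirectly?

Pavel directly manages Celine, Gopal, Karl, Yara, Lev. Celine has no reports. Gopal has no reports. Karl has no reports. Yara has no reports. Under Lev: Ximena (1). So Pavel's organization is 5 direct reports plus everyone under them: 1 + 1 + 1 + 1 + 2 = 6.

6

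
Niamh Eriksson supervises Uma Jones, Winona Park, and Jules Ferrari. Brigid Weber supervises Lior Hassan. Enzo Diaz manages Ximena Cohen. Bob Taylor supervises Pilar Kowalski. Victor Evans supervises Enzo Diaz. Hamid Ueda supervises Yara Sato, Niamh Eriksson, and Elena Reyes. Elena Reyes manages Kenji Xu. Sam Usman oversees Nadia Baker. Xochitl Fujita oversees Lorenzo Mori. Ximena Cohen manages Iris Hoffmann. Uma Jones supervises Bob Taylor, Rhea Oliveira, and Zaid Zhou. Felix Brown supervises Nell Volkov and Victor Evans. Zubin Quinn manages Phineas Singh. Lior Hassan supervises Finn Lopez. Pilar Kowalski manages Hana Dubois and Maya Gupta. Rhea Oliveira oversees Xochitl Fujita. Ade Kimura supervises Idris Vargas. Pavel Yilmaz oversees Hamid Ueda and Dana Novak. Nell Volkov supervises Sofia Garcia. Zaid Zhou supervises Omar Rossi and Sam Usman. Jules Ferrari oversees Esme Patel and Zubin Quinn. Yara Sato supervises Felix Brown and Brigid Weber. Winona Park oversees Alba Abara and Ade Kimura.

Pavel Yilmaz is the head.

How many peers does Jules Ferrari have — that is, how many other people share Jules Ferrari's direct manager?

Jules Ferrari reports to Niamh Eriksson. Niamh Eriksson's other direct reports are Uma Jones, Winona Park — 2 peers.

2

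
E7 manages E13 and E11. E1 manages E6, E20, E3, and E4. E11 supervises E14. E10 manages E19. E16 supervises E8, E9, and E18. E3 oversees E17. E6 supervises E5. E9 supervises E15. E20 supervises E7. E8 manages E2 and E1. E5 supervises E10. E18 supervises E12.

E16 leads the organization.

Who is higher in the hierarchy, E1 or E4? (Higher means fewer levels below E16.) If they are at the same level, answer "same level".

E1 is 2 levels below E16; E4 is 3. E1 is higher.

E1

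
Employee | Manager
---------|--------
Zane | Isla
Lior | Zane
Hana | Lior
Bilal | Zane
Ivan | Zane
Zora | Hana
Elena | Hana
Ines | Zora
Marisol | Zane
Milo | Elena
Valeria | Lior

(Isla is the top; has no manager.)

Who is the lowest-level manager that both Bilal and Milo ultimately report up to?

Zane

Bilal's chain of managers is Zane, Isla. Milo's chain of managers is Elena, Hana, Lior, Zane, Isla. The first manager that appears in both chains is Zane.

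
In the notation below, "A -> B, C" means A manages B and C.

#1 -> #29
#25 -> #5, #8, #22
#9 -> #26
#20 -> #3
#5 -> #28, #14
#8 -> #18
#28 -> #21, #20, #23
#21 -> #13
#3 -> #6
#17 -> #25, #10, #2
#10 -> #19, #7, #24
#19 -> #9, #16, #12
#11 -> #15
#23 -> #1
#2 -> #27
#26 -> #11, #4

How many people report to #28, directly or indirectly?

#28 directly manages #21, #20, #23. Under #21: #13 (1). Under #20: #3, #6 (2). Under #23: #1, #29 (2). So #28's organization is 3 direct reports plus everyone under them: 2 + 3 + 3 = 8.

8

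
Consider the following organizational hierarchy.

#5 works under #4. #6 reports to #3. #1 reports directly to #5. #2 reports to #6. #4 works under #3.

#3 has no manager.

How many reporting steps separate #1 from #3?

Chain from #1 up to #3: #1 → #5 → #4 → #3. That is 3 steps up, so #1 is 3 levels below #3.

3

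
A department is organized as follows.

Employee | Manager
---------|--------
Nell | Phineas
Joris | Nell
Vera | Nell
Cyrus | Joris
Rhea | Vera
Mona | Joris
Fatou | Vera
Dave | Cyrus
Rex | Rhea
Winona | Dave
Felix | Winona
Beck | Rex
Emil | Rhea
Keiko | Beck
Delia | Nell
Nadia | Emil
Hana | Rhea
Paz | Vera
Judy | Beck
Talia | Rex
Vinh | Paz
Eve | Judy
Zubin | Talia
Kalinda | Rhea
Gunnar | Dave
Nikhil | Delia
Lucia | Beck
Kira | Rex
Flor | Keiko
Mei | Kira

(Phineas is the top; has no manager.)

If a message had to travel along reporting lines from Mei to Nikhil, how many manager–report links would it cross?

7

Mei is 5 levels below Nell, and Nikhil is 2 levels below Nell (their lowest common manager). The shortest path runs up from Mei to Nell and back down to Nikhil: 5 + 2 = 7 links.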